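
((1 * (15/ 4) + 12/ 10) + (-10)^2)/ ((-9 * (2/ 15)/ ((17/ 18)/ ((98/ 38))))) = -677977/ 21168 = -32.03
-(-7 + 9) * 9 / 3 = -6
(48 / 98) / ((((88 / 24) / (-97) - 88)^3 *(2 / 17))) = -295706052 / 48465609607723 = -0.00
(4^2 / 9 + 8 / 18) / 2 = 1.11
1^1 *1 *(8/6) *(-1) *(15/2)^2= -75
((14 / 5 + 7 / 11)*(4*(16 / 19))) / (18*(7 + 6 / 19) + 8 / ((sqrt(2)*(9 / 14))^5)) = 26381178143617248 / 297253583501942815- 1824685888467456*sqrt(2) / 297253583501942815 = 0.08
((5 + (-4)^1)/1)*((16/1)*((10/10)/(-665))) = -16/665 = -0.02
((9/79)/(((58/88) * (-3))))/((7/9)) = -1188/16037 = -0.07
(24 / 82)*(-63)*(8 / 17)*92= -556416 / 697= -798.30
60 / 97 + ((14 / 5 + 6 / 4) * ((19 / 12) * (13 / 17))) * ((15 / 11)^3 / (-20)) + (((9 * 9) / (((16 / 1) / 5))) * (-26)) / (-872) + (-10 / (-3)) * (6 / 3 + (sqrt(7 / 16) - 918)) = -140216525708485 / 45933172032 + 5 * sqrt(7) / 6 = -3050.42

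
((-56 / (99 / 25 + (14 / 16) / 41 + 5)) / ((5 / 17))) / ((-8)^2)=-3485 / 10521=-0.33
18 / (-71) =-18 / 71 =-0.25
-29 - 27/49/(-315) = -49732/1715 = -29.00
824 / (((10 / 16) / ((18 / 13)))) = 118656 / 65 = 1825.48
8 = 8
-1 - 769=-770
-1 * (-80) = 80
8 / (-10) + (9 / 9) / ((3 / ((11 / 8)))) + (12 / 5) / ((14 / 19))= 2449 / 840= 2.92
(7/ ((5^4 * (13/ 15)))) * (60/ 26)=126/ 4225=0.03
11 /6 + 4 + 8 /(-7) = 197 /42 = 4.69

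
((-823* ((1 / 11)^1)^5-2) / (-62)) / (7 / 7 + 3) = 322925 / 39940648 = 0.01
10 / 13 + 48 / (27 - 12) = 258 / 65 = 3.97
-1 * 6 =-6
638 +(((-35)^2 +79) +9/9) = 1943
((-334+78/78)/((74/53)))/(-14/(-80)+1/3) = -469.18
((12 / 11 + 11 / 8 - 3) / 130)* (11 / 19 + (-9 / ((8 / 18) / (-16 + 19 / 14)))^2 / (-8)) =246210369829 / 5453127680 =45.15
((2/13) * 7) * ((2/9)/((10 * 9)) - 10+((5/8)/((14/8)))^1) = -54661/5265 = -10.38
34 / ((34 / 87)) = 87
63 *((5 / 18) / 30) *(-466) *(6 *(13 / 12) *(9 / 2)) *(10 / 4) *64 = -1272180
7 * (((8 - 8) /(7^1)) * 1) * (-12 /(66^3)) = 0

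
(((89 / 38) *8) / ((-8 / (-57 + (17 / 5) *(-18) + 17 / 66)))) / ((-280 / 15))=-3463969 / 234080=-14.80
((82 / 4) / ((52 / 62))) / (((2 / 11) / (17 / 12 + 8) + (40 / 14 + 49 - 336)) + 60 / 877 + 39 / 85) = -824390993195 / 9565146097104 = -0.09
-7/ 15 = -0.47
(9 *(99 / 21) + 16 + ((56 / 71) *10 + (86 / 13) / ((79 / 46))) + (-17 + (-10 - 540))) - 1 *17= -262269671 / 510419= -513.83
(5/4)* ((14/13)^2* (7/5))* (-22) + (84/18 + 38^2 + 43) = 1447.02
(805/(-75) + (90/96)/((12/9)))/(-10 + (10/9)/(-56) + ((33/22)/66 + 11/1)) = -2224299/222400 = -10.00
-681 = -681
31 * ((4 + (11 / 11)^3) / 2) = 155 / 2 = 77.50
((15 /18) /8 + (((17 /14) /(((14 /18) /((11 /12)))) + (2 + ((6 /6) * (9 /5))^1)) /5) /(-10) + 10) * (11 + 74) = 24988861 /29400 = 849.96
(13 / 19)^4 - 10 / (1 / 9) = -11700329 / 130321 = -89.78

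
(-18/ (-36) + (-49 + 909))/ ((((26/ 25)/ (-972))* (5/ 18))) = -37638270/ 13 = -2895251.54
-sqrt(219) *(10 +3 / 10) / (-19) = 8.02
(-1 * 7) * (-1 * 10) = 70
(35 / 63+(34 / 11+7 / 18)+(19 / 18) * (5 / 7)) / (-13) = -3319 / 9009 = -0.37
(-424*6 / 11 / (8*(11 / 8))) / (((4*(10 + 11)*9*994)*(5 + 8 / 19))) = -2014 / 390228993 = -0.00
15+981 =996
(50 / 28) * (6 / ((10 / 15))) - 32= -223 / 14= -15.93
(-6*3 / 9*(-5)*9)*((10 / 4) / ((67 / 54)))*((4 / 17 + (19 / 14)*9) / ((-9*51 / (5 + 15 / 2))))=-16666875 / 271082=-61.48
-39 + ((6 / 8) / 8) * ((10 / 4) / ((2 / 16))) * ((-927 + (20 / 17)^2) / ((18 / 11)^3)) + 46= -389.09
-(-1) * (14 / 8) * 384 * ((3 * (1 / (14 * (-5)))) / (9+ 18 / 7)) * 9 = -112 / 5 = -22.40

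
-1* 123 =-123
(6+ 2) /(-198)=-4 /99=-0.04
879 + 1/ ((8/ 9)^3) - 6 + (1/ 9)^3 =326377457/ 373248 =874.43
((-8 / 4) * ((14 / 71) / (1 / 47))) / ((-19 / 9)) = 11844 / 1349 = 8.78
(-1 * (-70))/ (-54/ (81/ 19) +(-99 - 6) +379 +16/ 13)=273/ 1024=0.27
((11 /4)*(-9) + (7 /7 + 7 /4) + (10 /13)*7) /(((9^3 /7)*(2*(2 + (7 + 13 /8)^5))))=-917504 /548998006635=-0.00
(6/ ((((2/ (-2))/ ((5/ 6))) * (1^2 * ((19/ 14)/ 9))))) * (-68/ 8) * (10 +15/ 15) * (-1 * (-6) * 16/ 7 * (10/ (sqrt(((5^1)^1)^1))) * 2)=3231360 * sqrt(5)/ 19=380291.61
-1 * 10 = -10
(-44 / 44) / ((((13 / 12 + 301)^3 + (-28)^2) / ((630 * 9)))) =-9797760 / 47636120377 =-0.00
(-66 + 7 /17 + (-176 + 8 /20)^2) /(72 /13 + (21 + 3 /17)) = 18889221 /16400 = 1151.78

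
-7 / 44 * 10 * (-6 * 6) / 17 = 630 / 187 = 3.37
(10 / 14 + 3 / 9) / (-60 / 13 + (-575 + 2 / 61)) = -17446 / 9651789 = -0.00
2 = 2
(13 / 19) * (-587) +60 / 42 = -400.20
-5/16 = -0.31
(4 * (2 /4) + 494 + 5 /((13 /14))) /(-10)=-3259 /65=-50.14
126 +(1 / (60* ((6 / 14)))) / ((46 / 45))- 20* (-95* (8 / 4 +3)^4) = 218523191 / 184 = 1187626.04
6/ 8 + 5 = 23/ 4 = 5.75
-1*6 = -6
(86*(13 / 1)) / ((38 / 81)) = 45279 / 19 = 2383.11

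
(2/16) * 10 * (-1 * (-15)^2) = -281.25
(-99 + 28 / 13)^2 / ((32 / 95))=150582695 / 5408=27844.43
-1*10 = -10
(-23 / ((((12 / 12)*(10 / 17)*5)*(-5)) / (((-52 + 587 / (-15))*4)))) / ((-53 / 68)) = 72691592 / 99375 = 731.49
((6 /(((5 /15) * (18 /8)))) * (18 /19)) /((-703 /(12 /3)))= -576 /13357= -0.04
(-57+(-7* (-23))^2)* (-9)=-232776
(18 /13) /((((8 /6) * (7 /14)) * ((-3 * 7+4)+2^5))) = 9 /65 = 0.14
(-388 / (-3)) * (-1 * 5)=-1940 / 3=-646.67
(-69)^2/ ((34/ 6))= 14283/ 17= 840.18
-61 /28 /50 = -61 /1400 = -0.04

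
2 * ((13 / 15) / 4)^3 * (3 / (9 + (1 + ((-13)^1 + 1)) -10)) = -2197 / 432000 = -0.01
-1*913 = -913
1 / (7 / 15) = 15 / 7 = 2.14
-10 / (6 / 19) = -95 / 3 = -31.67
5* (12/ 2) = 30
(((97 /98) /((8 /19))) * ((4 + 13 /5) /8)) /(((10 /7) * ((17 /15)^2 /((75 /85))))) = 8210565 /8804096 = 0.93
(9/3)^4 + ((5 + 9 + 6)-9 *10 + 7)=18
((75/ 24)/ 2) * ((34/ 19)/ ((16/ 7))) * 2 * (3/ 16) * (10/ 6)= 14875/ 19456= 0.76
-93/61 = -1.52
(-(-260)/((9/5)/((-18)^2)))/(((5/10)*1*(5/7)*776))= 16380/97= 168.87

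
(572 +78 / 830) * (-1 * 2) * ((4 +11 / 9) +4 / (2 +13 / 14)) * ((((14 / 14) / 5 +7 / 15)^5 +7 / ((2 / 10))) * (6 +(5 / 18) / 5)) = -537071627028937 / 334906245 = -1603647.69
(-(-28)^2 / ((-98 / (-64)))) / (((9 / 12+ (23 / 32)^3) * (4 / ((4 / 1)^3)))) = -268435456 / 36743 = -7305.76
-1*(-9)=9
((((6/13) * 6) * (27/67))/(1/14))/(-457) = -13608/398047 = -0.03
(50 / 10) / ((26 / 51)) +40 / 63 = 17105 / 1638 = 10.44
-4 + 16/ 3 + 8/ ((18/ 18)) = 28/ 3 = 9.33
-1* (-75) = 75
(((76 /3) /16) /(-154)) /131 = -19 /242088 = -0.00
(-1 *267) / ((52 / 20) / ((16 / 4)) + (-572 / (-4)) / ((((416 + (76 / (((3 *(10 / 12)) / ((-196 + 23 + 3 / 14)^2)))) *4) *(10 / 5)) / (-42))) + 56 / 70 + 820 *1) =-395844940440 / 1217852055889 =-0.33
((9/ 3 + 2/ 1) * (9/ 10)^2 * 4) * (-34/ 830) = -1377/ 2075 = -0.66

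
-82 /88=-41 /44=-0.93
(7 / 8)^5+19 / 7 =740241 / 229376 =3.23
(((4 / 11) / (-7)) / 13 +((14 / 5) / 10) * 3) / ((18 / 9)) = 20921 / 50050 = 0.42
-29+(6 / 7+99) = 496 / 7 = 70.86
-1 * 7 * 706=-4942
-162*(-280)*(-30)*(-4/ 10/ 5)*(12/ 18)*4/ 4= 72576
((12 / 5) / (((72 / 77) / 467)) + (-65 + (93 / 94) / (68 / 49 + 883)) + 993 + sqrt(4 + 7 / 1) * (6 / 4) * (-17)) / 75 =1443804029 / 50918625 - 17 * sqrt(11) / 50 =27.23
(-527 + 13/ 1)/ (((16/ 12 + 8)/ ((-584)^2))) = -131477088/ 7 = -18782441.14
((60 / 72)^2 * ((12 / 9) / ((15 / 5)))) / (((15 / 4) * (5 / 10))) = 40 / 243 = 0.16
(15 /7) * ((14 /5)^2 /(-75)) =-28 /125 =-0.22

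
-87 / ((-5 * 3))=29 / 5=5.80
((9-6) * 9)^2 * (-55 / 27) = -1485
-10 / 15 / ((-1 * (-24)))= -1 / 36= -0.03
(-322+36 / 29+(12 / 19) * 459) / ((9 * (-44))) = 773 / 9918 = 0.08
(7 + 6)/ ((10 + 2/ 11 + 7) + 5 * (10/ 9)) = 1287/ 2251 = 0.57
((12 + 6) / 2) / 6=1.50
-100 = -100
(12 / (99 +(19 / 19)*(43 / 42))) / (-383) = -504 / 1608983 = -0.00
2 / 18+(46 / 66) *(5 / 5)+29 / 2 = 3031 / 198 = 15.31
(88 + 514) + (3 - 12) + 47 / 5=3012 / 5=602.40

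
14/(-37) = -14/37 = -0.38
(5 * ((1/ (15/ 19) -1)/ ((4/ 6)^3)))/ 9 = 1/ 2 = 0.50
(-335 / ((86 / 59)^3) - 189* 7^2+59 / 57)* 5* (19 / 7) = -1698217589065 / 13357176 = -127138.97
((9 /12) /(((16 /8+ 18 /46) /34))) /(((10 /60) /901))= 57647.62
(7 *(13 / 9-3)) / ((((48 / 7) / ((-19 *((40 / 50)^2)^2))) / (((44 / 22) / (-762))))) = -208544 / 6429375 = -0.03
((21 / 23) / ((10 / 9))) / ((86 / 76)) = 3591 / 4945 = 0.73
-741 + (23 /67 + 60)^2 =13019500 /4489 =2900.31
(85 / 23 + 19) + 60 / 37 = 20694 / 851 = 24.32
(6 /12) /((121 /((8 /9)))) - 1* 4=-4352 /1089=-4.00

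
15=15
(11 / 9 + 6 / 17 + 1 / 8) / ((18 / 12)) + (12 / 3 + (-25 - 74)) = -172339 / 1836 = -93.87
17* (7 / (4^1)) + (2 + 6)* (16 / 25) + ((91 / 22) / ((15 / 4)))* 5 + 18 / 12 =138221 / 3300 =41.89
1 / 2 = 0.50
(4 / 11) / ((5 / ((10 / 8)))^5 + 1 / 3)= 12 / 33803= 0.00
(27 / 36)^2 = 9 / 16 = 0.56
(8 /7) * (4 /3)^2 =128 /63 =2.03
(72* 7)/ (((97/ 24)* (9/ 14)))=18816/ 97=193.98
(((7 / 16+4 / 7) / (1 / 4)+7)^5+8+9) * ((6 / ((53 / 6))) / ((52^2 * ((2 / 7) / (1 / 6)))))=8451985730415 / 352350322688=23.99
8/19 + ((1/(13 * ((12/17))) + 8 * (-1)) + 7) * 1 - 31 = -93277/2964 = -31.47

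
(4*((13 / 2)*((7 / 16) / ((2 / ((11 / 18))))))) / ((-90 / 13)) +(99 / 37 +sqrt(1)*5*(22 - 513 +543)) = 251434999 / 959040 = 262.17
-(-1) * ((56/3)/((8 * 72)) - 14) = -3017/216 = -13.97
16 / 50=8 / 25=0.32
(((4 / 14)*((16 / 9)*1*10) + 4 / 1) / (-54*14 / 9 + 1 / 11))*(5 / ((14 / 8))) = -9680 / 31311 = -0.31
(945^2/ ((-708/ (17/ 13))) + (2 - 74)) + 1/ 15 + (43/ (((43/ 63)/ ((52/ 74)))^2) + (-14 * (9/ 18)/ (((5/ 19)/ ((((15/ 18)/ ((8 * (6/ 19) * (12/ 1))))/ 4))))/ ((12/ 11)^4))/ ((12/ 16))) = -81343380305520551791/ 48535247065743360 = -1675.97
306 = 306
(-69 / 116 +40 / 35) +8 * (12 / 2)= 39421 / 812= 48.55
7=7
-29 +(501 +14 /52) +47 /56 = 344423 /728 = 473.11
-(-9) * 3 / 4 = 27 / 4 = 6.75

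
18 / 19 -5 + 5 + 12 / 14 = 240 / 133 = 1.80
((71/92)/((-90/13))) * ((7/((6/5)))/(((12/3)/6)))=-6461/6624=-0.98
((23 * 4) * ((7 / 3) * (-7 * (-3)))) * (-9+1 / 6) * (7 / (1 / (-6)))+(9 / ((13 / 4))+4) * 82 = 1673023.08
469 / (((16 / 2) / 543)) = 254667 / 8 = 31833.38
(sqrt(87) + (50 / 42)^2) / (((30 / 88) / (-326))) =-14344 * sqrt(87) / 15 - 1793000 / 1323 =-10274.71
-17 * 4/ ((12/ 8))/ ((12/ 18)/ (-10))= 680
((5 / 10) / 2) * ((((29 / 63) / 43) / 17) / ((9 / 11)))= 0.00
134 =134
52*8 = 416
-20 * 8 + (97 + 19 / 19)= -62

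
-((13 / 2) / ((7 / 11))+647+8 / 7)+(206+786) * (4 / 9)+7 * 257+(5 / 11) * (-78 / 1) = 2142863 / 1386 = 1546.08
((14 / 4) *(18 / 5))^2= 3969 / 25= 158.76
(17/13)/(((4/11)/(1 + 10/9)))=3553/468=7.59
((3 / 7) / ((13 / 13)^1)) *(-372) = -1116 / 7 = -159.43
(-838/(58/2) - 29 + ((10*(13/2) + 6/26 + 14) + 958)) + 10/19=7018741/7163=979.86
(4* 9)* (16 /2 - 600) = -21312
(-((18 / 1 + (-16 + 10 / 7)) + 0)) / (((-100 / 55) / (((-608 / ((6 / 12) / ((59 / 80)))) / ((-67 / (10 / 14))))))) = 295944 / 16415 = 18.03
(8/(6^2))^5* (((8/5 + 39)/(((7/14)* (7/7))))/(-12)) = -3248/885735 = -0.00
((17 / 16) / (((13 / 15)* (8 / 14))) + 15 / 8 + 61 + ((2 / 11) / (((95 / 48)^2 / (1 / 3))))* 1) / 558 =5371757627 / 46089014400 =0.12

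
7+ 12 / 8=17 / 2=8.50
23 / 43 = 0.53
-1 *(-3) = 3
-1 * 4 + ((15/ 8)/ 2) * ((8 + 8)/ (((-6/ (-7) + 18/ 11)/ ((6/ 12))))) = -127/ 128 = -0.99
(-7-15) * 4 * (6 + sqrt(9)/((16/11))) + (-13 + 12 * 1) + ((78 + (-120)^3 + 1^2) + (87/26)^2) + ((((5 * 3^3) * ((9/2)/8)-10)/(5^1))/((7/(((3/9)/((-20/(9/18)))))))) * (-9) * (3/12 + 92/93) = -162287836057201/93882880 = -1728620.13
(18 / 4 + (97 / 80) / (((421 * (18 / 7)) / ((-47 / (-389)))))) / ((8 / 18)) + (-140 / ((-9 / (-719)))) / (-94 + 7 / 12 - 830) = 11068695594917 / 497752947840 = 22.24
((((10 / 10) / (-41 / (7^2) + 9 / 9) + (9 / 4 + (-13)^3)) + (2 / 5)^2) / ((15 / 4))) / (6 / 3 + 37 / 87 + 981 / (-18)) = 12693097 / 1132625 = 11.21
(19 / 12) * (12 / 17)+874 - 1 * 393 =8196 / 17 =482.12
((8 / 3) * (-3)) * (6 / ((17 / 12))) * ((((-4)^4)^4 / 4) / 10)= -309237645312 / 85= -3638089944.85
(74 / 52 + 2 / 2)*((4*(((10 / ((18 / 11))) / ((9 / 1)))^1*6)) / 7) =220 / 39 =5.64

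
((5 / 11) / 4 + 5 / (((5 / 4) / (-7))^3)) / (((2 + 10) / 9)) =-658.47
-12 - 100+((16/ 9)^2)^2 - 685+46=-4861775/ 6561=-741.01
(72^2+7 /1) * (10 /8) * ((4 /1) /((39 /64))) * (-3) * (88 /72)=-18272320 /117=-156173.68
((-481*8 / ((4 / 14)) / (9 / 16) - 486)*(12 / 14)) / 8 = -109931 / 42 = -2617.40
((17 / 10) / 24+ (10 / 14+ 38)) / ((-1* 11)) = -65159 / 18480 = -3.53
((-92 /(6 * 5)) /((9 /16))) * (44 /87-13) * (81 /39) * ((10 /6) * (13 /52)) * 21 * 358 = 501220048 /1131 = 443165.38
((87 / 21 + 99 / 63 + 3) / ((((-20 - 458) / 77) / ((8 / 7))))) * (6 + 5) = -29524 / 1673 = -17.65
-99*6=-594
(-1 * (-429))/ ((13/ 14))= 462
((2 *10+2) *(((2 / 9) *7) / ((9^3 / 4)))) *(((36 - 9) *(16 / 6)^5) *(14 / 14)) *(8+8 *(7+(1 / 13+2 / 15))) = 517061214208 / 11514555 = 44905.01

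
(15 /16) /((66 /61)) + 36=12977 /352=36.87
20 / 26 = 10 / 13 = 0.77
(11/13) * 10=110/13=8.46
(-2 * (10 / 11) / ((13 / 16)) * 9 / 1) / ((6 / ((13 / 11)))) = -480 / 121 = -3.97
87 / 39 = 29 / 13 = 2.23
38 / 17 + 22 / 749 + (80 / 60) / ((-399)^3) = 785013118880 / 346635182943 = 2.26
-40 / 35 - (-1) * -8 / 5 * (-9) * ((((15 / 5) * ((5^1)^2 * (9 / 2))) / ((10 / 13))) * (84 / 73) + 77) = 21404984 / 2555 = 8377.68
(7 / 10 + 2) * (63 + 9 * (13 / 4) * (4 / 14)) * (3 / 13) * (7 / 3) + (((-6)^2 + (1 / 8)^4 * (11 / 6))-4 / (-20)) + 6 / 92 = 1028809945 / 7348224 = 140.01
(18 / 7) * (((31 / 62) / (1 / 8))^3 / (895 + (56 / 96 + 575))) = 13824 / 123529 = 0.11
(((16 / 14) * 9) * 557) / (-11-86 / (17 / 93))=-681768 / 57295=-11.90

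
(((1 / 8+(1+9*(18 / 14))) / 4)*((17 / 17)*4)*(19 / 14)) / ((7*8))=13509 / 43904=0.31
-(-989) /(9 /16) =15824 /9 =1758.22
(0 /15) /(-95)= 0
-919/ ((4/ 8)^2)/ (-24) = 153.17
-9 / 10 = -0.90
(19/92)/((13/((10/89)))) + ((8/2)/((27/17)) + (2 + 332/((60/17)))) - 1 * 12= 622124783/7184970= 86.59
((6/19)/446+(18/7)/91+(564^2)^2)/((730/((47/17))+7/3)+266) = 38506444953626707821/202598107985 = 190063201.17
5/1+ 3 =8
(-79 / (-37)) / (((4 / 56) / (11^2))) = 133826 / 37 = 3616.92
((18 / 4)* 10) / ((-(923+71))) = -45 / 994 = -0.05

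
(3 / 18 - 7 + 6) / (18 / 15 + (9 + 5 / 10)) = -25 / 321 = -0.08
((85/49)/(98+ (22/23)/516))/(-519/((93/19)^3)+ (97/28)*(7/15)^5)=-45642333063375000/11214207568858814611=-0.00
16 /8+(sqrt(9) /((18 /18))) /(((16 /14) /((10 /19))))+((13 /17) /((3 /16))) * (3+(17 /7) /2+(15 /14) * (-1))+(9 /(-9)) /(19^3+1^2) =16.20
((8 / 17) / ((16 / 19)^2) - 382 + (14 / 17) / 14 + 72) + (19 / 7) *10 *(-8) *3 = -3658369 / 3808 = -960.71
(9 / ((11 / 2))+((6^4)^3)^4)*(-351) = -86688167008095945503976722148963517470894 / 11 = -7880742455281449591270611000000000000000.00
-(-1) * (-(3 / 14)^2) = -9 / 196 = -0.05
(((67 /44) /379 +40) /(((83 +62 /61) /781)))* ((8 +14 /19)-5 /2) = 684749978829 /295241000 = 2319.29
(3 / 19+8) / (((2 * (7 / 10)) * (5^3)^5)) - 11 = -1785888671844 / 162353515625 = -11.00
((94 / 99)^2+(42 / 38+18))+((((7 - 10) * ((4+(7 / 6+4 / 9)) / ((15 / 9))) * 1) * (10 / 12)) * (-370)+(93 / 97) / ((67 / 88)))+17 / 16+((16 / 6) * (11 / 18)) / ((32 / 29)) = 60763053018835 / 19363796496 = 3137.97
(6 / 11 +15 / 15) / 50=17 / 550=0.03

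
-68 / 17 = -4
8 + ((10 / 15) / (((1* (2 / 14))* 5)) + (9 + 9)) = 404 / 15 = 26.93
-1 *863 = -863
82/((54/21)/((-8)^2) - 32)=-18368/7159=-2.57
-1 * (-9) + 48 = 57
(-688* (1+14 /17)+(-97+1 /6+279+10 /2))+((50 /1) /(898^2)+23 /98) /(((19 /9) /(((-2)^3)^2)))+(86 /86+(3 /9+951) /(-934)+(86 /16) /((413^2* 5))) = -659981471941928078651 /622434181469391480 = -1060.32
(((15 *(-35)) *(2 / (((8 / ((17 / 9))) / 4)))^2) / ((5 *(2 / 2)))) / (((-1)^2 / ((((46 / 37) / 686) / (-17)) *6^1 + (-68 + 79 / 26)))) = 3441558115 / 141414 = 24336.76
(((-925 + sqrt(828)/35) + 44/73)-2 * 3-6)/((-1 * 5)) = 68357/365-6 * sqrt(23)/175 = 187.12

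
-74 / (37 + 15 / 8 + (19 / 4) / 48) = -14208 / 7483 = -1.90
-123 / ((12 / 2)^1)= -41 / 2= -20.50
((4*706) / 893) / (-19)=-2824 / 16967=-0.17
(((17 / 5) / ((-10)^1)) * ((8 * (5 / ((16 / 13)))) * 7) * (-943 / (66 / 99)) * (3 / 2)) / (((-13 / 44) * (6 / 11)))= -40734771 / 40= -1018369.28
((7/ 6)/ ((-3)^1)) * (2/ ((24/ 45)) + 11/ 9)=-1253/ 648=-1.93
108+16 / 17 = 1852 / 17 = 108.94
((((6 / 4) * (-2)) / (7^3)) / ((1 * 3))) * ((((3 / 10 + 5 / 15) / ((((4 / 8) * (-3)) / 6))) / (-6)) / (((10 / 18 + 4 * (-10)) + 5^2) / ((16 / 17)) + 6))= 152 / 1154195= 0.00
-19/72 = -0.26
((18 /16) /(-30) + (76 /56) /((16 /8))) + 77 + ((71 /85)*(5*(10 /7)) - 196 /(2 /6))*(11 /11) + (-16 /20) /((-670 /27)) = -1608505879 /3189200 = -504.36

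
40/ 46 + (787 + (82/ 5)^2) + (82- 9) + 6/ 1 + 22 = 665752/ 575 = 1157.83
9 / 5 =1.80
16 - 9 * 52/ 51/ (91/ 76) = 992/ 119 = 8.34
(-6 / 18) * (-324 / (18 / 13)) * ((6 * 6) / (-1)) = -2808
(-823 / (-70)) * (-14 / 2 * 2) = -823 / 5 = -164.60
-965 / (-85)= 193 / 17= 11.35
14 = 14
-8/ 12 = -2/ 3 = -0.67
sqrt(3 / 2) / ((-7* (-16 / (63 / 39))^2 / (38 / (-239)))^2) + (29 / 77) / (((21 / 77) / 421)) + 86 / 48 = 1432809* sqrt(6) / 53458792644608 + 97973 / 168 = 583.17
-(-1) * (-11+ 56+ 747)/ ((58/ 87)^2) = 1782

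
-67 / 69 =-0.97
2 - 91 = -89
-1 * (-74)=74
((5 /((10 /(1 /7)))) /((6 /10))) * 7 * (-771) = -1285 /2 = -642.50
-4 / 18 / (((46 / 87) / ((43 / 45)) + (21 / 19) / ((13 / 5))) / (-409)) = 251951362 / 2712285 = 92.89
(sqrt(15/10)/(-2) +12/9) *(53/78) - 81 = -9371/117 - 53 *sqrt(6)/312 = -80.51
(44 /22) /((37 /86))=4.65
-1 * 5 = -5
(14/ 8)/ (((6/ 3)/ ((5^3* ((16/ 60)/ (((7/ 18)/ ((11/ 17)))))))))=825/ 17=48.53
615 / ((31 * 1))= 615 / 31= 19.84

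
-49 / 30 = -1.63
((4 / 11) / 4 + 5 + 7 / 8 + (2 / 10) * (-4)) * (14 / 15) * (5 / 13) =15911 / 8580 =1.85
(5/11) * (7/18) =35/198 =0.18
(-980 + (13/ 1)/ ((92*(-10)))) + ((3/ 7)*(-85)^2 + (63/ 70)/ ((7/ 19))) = 13645441/ 6440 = 2118.86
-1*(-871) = 871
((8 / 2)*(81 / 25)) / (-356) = -81 / 2225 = -0.04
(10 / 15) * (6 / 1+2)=16 / 3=5.33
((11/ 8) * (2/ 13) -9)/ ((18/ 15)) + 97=27979/ 312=89.68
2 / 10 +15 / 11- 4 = -134 / 55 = -2.44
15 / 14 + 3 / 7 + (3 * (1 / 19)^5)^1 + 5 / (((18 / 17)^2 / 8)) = 14913544763 / 401128038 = 37.18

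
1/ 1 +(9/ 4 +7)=41/ 4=10.25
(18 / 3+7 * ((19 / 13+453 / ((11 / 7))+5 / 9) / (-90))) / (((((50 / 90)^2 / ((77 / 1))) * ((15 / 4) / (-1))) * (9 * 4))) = 13441687 / 438750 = 30.64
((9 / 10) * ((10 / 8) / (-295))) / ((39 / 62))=-93 / 15340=-0.01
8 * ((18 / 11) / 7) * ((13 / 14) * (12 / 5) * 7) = 11232 / 385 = 29.17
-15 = -15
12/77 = 0.16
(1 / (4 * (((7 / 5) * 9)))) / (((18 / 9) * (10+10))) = 1 / 2016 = 0.00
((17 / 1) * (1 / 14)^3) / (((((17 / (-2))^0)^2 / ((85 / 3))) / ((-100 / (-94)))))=36125 / 193452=0.19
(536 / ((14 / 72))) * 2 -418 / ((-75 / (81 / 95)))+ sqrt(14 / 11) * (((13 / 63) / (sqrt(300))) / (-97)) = 4828158 / 875 -13 * sqrt(462) / 2016630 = 5517.89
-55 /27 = -2.04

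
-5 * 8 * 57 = -2280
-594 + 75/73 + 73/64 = -2765039/4672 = -591.83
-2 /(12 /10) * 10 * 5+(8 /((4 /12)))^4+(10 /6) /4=3980317 /12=331693.08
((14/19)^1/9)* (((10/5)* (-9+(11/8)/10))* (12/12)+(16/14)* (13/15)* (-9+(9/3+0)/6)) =-21961/10260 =-2.14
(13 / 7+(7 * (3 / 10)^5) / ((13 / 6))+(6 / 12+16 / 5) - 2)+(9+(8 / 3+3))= 248862163 / 13650000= 18.23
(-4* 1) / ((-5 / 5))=4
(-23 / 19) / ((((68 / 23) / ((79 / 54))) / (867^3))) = -59337243887 / 152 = -390376604.52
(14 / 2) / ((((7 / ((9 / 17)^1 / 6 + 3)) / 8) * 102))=70 / 289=0.24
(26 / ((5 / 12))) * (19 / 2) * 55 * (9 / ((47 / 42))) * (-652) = -170967051.57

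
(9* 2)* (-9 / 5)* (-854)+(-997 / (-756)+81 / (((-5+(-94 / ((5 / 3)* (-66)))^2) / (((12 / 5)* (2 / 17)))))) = 5740480801789 / 207495540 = 27665.56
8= 8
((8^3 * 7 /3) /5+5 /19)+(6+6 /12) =140047 /570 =245.70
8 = 8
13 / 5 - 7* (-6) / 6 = 9.60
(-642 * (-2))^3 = 2116874304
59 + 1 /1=60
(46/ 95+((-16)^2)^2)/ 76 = 3112983/ 3610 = 862.32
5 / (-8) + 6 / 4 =7 / 8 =0.88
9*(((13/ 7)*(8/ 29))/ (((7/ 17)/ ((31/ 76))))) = 123318/ 26999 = 4.57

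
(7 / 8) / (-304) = -7 / 2432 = -0.00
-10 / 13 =-0.77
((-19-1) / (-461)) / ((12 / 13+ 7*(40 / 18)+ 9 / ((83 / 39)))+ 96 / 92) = 4467060 / 2239610377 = 0.00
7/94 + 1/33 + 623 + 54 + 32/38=39956833/58938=677.95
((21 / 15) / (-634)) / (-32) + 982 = 99614087 / 101440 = 982.00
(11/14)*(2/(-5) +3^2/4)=407/280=1.45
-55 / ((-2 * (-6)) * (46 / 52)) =-715 / 138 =-5.18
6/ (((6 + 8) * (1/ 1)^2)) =3/ 7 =0.43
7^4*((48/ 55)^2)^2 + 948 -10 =21328793066/ 9150625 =2330.86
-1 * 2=-2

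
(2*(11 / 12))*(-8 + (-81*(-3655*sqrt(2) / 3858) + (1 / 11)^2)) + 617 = 361845*sqrt(2) / 2572 + 39755 / 66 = 801.31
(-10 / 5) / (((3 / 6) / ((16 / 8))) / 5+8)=-40 / 161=-0.25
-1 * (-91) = 91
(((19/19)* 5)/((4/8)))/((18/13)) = 65/9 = 7.22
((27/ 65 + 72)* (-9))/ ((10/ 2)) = -42363/ 325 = -130.35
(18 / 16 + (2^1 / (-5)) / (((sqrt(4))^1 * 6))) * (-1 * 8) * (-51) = 2227 / 5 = 445.40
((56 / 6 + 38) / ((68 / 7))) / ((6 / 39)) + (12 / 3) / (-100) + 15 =237821 / 5100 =46.63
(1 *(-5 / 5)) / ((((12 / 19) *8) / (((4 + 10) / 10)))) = -0.28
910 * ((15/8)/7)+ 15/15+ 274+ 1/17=35279/68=518.81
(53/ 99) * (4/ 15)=212/ 1485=0.14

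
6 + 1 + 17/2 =31/2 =15.50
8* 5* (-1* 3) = -120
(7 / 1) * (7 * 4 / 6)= 98 / 3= 32.67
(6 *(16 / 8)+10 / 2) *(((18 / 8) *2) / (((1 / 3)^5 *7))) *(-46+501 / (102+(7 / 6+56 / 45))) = -7197333894 / 65779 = -109416.89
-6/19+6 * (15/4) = 843/38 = 22.18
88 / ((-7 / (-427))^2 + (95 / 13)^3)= 179850814 / 797573643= 0.23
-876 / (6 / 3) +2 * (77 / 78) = -17005 / 39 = -436.03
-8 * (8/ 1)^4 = -32768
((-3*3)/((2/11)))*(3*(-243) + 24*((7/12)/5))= 359469/10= 35946.90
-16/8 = -2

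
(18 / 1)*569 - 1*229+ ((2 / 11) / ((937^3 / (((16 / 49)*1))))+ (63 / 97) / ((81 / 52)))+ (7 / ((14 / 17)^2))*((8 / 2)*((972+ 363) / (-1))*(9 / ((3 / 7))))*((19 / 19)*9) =-4028533550274975751948 / 387098761263291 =-10406991.58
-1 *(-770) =770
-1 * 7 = -7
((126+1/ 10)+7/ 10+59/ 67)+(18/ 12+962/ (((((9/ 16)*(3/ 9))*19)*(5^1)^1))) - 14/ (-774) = 180512945/ 985302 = 183.21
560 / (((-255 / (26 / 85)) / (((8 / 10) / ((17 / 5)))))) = -11648 / 73695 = -0.16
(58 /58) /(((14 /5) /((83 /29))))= 415 /406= 1.02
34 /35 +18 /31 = 1684 /1085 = 1.55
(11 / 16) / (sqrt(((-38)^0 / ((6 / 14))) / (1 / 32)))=11 *sqrt(42) / 896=0.08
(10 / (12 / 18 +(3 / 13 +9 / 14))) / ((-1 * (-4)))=1365 / 841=1.62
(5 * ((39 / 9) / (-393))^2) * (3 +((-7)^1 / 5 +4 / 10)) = 1690 / 1390041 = 0.00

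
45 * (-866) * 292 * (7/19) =-79654680/19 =-4192351.58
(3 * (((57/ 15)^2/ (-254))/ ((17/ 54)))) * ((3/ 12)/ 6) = -0.02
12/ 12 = 1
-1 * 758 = -758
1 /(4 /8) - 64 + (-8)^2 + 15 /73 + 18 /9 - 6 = -131 /73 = -1.79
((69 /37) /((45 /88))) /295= 0.01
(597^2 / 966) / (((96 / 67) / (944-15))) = 2464885043 / 10304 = 239216.33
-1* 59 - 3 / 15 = -296 / 5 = -59.20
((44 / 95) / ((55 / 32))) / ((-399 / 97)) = -12416 / 189525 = -0.07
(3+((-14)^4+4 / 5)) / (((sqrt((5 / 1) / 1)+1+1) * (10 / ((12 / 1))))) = -2305188 / 25+1152594 * sqrt(5) / 25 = 10883.62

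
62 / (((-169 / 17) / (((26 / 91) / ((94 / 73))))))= -76942 / 55601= -1.38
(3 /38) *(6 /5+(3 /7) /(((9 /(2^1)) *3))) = 194 /1995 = 0.10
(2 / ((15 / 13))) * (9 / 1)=78 / 5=15.60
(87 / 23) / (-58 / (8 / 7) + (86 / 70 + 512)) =12180 / 1489181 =0.01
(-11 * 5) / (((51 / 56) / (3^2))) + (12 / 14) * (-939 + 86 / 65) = -1488714 / 1105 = -1347.25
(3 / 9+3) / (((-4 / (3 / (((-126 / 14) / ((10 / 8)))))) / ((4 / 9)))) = 25 / 162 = 0.15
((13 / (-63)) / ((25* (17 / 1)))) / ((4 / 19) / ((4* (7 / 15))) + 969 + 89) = -247 / 538288425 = -0.00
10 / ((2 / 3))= 15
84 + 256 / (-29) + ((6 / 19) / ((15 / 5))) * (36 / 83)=3439948 / 45733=75.22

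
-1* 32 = -32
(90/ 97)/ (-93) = -30/ 3007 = -0.01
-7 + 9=2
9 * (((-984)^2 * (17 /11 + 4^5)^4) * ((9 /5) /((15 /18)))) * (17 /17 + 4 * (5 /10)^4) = 1905271502551075983929184 /73205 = 26026521447320210148.61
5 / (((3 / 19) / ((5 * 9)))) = 1425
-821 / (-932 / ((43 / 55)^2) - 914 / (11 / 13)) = 0.32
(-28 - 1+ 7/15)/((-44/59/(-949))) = -5991037/165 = -36309.32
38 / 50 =19 / 25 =0.76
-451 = -451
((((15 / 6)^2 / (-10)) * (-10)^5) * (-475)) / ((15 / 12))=-23750000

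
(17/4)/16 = 17/64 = 0.27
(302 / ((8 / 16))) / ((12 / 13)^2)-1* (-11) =25915 / 36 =719.86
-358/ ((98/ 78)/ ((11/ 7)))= -153582/ 343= -447.76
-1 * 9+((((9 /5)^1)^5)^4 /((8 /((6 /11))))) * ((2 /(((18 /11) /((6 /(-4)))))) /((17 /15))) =-36496342324436411403 /2593994140625000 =-14069.55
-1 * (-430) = 430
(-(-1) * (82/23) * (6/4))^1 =123/23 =5.35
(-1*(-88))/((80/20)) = 22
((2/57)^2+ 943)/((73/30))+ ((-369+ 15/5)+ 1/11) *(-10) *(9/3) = 9883393460/869649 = 11364.81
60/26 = 30/13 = 2.31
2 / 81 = 0.02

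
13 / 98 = 0.13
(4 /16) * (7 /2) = 7 /8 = 0.88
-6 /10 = -3 /5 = -0.60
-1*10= -10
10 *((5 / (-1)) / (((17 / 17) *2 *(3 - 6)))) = 25 / 3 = 8.33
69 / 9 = 23 / 3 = 7.67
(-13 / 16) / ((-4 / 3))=39 / 64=0.61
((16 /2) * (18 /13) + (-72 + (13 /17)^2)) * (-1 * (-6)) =-1360146 /3757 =-362.03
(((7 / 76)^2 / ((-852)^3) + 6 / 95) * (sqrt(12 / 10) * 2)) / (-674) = -1128089659147 * sqrt(30) / 30096492037862400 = -0.00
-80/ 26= -40/ 13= -3.08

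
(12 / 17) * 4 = 2.82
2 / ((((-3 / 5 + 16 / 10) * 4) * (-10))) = -1 / 20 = -0.05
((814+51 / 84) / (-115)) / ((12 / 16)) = -7603 / 805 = -9.44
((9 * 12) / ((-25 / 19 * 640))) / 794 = -0.00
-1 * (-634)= 634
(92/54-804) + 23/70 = -1515719/1890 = -801.97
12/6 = 2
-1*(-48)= 48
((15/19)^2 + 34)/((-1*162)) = -12499/58482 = -0.21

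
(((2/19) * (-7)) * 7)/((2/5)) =-245/19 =-12.89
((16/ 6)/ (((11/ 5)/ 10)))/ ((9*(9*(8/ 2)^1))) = 100/ 2673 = 0.04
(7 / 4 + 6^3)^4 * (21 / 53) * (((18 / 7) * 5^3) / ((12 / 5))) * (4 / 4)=3237390938705625 / 27136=119302437304.89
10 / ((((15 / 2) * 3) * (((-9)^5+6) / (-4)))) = 16 / 531387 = 0.00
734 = 734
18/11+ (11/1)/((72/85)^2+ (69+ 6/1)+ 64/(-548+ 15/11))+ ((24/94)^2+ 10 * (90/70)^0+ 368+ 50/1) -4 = 33985632949800099/79807134238733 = 425.85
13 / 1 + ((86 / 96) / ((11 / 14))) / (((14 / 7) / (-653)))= -189689 / 528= -359.26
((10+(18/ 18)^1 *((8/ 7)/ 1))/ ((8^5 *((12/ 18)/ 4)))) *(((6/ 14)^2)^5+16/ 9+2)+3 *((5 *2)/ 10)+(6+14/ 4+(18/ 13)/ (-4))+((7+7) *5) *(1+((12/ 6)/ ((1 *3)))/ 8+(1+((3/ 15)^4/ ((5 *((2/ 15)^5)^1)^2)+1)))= 1593906659171507602673/ 631732166467584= 2523073.45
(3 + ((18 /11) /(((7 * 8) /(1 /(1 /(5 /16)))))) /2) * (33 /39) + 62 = 64.54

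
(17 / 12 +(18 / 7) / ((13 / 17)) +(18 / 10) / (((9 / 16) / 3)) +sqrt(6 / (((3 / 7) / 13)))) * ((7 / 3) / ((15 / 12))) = 28 * sqrt(182) / 15 +78511 / 2925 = 52.02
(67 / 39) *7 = 469 / 39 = 12.03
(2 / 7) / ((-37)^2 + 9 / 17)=17 / 81487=0.00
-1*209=-209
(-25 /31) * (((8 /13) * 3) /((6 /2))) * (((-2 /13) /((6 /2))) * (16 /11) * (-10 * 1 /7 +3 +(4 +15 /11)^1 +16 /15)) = 11829760 /39936897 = 0.30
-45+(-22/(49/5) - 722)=-37693/49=-769.24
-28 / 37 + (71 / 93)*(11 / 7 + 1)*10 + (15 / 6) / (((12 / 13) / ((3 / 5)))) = 1316729 / 64232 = 20.50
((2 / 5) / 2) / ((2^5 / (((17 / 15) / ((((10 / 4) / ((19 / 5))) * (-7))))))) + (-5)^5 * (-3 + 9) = -3937500323 / 210000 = -18750.00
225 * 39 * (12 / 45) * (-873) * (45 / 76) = -22981725 / 19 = -1209564.47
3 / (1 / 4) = 12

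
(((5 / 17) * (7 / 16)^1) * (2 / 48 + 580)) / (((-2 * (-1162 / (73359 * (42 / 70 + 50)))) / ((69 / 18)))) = 660282343149 / 1444864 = 456985.81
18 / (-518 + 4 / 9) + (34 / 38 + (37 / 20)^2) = 75801219 / 17700400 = 4.28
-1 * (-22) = 22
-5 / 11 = -0.45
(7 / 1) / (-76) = -7 / 76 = -0.09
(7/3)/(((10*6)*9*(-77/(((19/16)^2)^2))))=-130321/1167851520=-0.00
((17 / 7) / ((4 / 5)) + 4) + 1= 8.04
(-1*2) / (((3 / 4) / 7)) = -56 / 3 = -18.67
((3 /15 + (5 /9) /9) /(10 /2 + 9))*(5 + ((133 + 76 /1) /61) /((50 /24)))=537049 /4323375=0.12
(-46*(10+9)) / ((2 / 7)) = -3059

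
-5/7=-0.71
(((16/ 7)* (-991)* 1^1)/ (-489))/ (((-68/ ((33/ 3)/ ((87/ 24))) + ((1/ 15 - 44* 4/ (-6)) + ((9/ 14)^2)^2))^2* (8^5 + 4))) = 2528047735628800/ 917346484126330632873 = 0.00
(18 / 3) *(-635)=-3810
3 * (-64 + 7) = -171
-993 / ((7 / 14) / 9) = -17874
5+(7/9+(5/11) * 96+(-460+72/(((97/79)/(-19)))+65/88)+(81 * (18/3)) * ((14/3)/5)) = -37378073/34920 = -1070.39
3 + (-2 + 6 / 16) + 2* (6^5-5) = 124347 / 8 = 15543.38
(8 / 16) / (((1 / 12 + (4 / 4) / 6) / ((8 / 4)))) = 4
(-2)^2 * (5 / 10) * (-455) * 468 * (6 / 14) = -182520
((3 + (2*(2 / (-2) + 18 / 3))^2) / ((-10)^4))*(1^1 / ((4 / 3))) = 309 / 40000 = 0.01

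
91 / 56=13 / 8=1.62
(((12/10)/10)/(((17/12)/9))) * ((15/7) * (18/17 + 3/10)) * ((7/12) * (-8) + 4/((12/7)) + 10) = 122958/7225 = 17.02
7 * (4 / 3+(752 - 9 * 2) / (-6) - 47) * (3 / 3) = -1176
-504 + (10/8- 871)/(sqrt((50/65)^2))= -65387/40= -1634.68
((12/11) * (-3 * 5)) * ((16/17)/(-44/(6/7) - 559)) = 8640/342397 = 0.03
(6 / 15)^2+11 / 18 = 0.77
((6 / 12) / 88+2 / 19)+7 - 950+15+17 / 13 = -40280345 / 43472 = -926.58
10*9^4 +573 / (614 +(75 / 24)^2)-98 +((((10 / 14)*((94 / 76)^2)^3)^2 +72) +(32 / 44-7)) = 609227907115599446986248016983 / 9289108624822403649040384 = 65585.18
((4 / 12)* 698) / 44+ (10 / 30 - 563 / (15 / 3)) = -106.98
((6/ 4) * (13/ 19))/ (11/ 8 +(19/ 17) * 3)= 2652/ 12217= 0.22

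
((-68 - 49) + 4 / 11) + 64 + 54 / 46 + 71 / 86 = -1101757 / 21758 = -50.64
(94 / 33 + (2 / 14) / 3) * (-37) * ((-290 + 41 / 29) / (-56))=-69052619 / 125048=-552.21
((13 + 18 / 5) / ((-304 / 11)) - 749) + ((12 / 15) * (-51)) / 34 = -1141217 / 1520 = -750.80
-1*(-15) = 15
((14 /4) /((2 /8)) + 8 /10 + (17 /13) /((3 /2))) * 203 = 620368 /195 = 3181.37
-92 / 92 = -1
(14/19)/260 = 7/2470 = 0.00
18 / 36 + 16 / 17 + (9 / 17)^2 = 995 / 578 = 1.72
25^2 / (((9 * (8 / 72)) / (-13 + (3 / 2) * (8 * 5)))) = 29375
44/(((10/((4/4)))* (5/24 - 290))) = -528/34775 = -0.02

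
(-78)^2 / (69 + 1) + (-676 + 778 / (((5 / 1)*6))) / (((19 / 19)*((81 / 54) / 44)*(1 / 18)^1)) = -2402038 / 7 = -343148.29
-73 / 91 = -0.80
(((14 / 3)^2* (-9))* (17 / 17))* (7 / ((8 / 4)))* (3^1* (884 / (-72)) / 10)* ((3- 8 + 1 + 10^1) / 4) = 75803 / 20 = 3790.15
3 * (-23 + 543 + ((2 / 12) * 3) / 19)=59283 / 38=1560.08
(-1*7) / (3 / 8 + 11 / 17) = -6.85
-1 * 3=-3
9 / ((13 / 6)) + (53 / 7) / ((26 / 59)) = 3883 / 182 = 21.34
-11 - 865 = -876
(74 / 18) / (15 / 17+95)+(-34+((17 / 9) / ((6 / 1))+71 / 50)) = -7090519 / 220050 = -32.22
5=5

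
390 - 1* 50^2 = -2110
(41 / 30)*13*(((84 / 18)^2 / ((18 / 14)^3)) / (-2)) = -8958131 / 98415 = -91.02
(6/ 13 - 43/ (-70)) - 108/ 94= -0.07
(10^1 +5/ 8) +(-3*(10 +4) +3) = -227/ 8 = -28.38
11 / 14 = 0.79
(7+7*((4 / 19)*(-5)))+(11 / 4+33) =2689 / 76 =35.38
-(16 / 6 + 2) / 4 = -7 / 6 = -1.17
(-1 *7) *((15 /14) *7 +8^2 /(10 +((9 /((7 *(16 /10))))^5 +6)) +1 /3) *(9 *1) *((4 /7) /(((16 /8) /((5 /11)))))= -9514561791165 /98958601951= -96.15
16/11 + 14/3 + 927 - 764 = 5581/33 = 169.12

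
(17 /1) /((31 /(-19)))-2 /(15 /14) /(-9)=-42737 /4185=-10.21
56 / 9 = 6.22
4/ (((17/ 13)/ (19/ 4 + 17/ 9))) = 20.31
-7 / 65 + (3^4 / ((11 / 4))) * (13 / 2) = 136813 / 715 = 191.35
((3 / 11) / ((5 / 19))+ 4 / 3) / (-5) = -391 / 825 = -0.47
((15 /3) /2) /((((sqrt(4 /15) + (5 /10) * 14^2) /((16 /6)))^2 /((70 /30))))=12605600 /2918268441 - 34300 * sqrt(15) /2918268441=0.00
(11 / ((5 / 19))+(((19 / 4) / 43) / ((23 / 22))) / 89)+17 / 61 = 2259386773 / 53692810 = 42.08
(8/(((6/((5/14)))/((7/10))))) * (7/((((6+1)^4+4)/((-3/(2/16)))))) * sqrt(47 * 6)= -56 * sqrt(282)/2405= -0.39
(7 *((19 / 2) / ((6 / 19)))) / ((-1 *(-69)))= 2527 / 828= 3.05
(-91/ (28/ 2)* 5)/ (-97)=0.34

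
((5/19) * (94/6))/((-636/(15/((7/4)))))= -1175/21147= -0.06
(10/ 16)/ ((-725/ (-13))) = 13/ 1160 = 0.01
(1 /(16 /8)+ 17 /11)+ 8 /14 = 403 /154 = 2.62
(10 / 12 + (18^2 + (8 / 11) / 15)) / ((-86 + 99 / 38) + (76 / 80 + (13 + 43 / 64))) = -21728096 / 4599529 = -4.72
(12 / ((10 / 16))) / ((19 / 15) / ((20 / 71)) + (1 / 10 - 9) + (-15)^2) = 5760 / 66179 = 0.09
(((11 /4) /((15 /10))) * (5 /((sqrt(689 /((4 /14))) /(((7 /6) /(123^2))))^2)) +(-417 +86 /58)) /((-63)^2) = -205234548397597435 /1960390187146319292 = -0.10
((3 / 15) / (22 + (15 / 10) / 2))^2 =16 / 207025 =0.00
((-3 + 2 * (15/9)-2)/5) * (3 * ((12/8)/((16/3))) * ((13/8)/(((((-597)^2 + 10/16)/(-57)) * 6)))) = 171/14037056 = 0.00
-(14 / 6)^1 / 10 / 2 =-7 / 60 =-0.12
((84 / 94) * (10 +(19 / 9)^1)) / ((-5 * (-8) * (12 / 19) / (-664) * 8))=-1203251 / 33840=-35.56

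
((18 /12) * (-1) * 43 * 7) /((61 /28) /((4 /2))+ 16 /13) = -109564 /563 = -194.61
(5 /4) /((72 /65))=325 /288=1.13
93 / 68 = 1.37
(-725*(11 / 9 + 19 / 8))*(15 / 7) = -134125 / 24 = -5588.54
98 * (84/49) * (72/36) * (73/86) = 12264/43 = 285.21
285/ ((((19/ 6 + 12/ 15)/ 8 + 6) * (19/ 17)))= 61200/ 1559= 39.26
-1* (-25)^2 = -625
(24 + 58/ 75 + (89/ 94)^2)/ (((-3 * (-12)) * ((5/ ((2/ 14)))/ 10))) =17011363/ 83500200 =0.20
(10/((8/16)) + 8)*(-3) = -84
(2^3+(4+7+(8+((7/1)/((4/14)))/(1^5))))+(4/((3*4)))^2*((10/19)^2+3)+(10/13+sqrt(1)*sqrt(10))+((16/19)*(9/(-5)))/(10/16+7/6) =sqrt(10)+940556659/18161910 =54.95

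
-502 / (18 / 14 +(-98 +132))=-3514 / 247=-14.23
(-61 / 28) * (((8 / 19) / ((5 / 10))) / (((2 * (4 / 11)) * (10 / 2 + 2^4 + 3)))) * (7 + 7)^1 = -671 / 456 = -1.47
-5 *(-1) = 5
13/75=0.17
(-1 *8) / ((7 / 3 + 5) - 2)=-3 / 2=-1.50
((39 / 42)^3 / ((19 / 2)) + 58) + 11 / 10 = 7714079 / 130340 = 59.18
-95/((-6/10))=475/3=158.33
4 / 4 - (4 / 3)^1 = -0.33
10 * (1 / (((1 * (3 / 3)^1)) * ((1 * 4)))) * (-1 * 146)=-365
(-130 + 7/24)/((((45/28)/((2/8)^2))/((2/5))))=-21791/10800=-2.02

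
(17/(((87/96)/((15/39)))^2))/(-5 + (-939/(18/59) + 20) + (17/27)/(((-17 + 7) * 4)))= -0.00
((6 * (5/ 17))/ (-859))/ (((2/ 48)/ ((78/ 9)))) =-6240/ 14603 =-0.43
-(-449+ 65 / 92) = 41243 / 92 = 448.29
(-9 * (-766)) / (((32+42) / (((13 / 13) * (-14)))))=-48258 / 37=-1304.27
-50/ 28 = -25/ 14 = -1.79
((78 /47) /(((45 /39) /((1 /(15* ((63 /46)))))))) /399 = 15548 /88607925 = 0.00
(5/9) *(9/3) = 5/3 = 1.67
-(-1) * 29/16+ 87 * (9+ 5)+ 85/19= 372183/304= 1224.29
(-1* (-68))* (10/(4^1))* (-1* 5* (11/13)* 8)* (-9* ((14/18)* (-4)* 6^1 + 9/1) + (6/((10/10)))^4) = -103448400/13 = -7957569.23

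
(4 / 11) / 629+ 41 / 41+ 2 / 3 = 34607 / 20757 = 1.67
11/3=3.67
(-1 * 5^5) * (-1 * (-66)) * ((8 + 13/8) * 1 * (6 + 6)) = -23821875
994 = 994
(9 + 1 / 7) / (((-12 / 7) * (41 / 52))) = -832 / 123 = -6.76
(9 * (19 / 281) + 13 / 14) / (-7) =-6047 / 27538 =-0.22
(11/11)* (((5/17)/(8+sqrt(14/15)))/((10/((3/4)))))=45/16082-3* sqrt(210)/128656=0.00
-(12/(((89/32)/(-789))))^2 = -91794456576/7921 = -11588745.94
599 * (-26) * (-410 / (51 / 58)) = 370349720 / 51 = 7261759.22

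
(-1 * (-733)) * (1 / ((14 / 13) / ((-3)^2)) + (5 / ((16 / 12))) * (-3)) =-59373 / 28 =-2120.46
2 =2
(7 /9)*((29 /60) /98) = 29 /7560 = 0.00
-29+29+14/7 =2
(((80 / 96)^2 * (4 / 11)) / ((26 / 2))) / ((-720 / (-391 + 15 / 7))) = 6805 / 648648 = 0.01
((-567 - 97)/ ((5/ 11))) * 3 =-21912/ 5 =-4382.40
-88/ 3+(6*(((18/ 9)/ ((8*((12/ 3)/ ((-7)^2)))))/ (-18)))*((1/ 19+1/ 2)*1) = -54533/ 1824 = -29.90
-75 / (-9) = 25 / 3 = 8.33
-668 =-668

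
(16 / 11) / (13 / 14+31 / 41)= 9184 / 10637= 0.86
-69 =-69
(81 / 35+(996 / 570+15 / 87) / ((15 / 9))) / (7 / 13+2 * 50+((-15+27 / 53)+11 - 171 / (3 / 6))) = -57570084 / 4068460025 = -0.01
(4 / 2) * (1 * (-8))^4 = 8192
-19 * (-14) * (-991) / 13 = -263606 / 13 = -20277.38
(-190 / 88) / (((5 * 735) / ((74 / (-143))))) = 703 / 2312310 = 0.00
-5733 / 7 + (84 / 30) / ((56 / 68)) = -4078 / 5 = -815.60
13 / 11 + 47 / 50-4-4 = -5.88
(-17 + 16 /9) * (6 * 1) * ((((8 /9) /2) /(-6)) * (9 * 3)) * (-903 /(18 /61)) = -558990.44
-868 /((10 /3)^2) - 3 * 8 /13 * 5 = -87.35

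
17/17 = 1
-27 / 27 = -1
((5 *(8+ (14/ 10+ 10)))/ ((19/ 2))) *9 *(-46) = -80316/ 19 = -4227.16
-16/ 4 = -4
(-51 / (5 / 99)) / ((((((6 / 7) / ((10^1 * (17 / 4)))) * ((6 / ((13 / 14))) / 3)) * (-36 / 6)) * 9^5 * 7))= 41327 / 4408992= 0.01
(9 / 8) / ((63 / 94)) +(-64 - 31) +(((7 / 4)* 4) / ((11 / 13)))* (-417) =-1091259 / 308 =-3543.05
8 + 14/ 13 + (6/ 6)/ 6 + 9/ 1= 1423/ 78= 18.24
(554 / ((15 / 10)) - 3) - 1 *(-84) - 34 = 1249 / 3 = 416.33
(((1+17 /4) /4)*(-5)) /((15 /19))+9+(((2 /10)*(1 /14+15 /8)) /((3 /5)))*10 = 2411 /336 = 7.18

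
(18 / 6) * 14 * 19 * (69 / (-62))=-27531 / 31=-888.10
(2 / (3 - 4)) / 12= -1 / 6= -0.17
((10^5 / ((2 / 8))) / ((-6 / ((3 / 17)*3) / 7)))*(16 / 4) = -16800000 / 17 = -988235.29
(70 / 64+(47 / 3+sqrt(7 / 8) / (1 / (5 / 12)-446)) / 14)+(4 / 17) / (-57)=2.21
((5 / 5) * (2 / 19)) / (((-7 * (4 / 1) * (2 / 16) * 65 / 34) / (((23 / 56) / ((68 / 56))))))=-46 / 8645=-0.01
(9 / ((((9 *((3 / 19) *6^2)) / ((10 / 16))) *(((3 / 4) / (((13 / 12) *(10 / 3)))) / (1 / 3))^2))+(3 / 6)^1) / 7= 1109963 / 9920232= 0.11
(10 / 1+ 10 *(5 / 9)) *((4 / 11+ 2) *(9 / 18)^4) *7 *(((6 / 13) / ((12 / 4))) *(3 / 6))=245 / 198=1.24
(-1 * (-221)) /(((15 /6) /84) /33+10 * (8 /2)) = 72072 /13045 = 5.52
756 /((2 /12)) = 4536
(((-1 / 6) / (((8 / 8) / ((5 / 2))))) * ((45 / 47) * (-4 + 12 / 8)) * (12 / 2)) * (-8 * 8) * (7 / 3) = -42000 / 47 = -893.62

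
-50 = -50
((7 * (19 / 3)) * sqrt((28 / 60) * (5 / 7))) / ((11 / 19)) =2527 * sqrt(3) / 99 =44.21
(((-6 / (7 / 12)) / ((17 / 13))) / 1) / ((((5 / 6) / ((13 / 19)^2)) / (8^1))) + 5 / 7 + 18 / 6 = -6795022 / 214795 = -31.63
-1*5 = -5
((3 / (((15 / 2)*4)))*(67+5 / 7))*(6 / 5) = 1422 / 175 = 8.13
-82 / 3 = -27.33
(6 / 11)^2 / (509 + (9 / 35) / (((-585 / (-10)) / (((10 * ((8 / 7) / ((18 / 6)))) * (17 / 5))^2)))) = 7223580 / 12376044923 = 0.00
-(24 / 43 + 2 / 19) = -542 / 817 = -0.66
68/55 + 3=233/55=4.24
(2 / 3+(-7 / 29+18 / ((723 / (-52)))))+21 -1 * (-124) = 3021988 / 20967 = 144.13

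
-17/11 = -1.55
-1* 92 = -92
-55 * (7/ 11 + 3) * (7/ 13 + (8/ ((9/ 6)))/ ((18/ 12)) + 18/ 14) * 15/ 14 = -2203000/ 1911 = -1152.80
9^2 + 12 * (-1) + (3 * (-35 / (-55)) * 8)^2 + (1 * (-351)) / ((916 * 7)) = 234463605 / 775852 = 302.20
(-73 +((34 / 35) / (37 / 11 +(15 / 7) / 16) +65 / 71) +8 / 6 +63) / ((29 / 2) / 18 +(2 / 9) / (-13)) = -1783402556 / 188152485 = -9.48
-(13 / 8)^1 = -13 / 8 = -1.62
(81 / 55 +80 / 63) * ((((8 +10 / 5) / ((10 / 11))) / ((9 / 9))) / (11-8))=10.06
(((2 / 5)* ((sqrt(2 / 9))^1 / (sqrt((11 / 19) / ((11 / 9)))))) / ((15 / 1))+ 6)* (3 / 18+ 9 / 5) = 11.84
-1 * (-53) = 53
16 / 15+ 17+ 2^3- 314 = -4319 / 15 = -287.93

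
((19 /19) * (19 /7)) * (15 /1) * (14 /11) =570 /11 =51.82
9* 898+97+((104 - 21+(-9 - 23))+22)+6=8258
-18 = -18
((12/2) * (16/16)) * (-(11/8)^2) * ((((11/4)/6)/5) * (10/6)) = -1331/768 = -1.73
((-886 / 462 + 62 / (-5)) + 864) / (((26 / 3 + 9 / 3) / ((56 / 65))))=603928 / 9625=62.75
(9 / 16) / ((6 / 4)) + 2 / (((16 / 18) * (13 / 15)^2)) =4557 / 1352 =3.37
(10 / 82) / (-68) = -5 / 2788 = -0.00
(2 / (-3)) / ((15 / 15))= -2 / 3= -0.67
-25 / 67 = -0.37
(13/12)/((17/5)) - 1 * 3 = -547/204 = -2.68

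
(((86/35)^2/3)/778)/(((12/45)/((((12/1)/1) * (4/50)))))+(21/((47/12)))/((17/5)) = 3019835712/1903717375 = 1.59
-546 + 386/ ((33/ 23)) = -9140/ 33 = -276.97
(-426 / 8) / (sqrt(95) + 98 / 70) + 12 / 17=-4.07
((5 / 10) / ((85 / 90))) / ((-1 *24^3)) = -1 / 26112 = -0.00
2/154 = 1/77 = 0.01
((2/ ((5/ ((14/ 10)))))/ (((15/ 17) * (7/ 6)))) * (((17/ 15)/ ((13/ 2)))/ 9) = 2312/ 219375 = 0.01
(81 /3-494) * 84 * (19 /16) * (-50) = 4658325 /2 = 2329162.50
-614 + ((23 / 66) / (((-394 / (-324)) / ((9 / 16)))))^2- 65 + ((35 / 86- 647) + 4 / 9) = -616488262183253 / 465231115008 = -1325.12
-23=-23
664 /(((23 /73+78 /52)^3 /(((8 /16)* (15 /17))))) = 3099687456 /63272725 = 48.99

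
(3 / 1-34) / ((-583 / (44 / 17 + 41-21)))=11904 / 9911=1.20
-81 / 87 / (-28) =27 / 812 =0.03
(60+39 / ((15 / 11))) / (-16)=-443 / 80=-5.54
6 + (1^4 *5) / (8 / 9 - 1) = -39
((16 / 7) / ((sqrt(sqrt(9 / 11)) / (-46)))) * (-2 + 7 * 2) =-2944 * 11^(1 / 4) * sqrt(3) / 7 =-1326.63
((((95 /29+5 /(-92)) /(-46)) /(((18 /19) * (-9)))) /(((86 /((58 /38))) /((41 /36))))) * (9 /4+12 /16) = 39155 /78613632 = 0.00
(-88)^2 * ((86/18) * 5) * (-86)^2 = 12314044160/9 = 1368227128.89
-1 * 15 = -15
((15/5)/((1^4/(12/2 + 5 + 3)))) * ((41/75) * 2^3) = 4592/25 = 183.68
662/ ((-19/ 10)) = -6620/ 19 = -348.42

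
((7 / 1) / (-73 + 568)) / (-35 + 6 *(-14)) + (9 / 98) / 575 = 3877 / 94837050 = 0.00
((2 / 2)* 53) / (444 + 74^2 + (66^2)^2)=53 / 18980656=0.00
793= 793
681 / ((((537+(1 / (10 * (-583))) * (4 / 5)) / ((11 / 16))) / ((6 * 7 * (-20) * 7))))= -80248273875 / 15653546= -5126.52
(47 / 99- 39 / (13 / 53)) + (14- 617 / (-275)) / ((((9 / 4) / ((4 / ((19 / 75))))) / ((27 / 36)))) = -137374 / 1881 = -73.03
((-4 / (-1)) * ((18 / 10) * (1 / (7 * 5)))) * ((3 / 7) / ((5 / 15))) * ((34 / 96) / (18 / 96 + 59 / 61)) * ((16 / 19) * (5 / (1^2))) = 1791936 / 5246185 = 0.34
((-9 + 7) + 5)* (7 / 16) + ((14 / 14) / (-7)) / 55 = 8069 / 6160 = 1.31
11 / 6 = 1.83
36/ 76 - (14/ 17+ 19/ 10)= -7267/ 3230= -2.25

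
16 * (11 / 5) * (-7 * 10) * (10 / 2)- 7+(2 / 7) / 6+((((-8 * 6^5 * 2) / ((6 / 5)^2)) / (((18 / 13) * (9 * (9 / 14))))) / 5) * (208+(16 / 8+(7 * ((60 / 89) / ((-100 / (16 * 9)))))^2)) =-1409526194702 / 2495115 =-564914.32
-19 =-19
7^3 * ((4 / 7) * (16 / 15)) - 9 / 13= 208.37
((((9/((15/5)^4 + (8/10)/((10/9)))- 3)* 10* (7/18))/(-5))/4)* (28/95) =32144/194085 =0.17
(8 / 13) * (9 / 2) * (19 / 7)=684 / 91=7.52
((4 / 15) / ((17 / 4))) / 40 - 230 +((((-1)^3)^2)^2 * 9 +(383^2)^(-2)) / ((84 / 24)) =-43676250543805156 / 192045139784925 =-227.43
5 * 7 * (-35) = -1225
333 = 333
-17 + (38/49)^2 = -39373/2401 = -16.40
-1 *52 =-52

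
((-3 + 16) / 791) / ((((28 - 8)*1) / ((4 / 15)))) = 13 / 59325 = 0.00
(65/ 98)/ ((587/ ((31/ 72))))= 2015/ 4141872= 0.00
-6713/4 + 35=-6573/4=-1643.25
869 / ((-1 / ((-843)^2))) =-617553981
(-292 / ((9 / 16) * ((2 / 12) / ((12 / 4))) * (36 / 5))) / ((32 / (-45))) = 1825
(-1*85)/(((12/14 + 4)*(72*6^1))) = -0.04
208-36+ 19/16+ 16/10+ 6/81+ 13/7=2671987/15120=176.72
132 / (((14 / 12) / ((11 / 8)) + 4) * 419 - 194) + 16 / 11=1.53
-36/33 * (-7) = 84/11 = 7.64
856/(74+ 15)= 856/89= 9.62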